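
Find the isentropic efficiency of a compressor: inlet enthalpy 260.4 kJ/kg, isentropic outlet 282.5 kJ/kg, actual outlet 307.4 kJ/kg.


dh_ideal = 282.5 - 260.4 = 22.1 kJ/kg
dh_actual = 307.4 - 260.4 = 47.0 kJ/kg
eta_s = dh_ideal / dh_actual = 22.1 / 47.0
eta_s = 0.4702

0.4702


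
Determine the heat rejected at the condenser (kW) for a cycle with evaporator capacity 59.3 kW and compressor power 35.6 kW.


Q_cond = Q_evap + W
Q_cond = 59.3 + 35.6
Q_cond = 94.9 kW

94.9


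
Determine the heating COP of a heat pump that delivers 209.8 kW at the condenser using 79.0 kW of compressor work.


COP_hp = Q_cond / W
COP_hp = 209.8 / 79.0
COP_hp = 2.656

2.656


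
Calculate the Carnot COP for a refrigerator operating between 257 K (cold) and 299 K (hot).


dT = 299 - 257 = 42 K
COP_carnot = T_cold / dT = 257 / 42
COP_carnot = 6.119

6.119


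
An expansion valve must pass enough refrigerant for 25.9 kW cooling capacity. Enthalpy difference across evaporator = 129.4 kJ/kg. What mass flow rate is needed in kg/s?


m_dot = Q / dh
m_dot = 25.9 / 129.4
m_dot = 0.2002 kg/s

0.2002


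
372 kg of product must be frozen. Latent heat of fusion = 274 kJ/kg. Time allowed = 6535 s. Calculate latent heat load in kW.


Q_lat = m * h_fg / t
Q_lat = 372 * 274 / 6535
Q_lat = 15.6 kW

15.6


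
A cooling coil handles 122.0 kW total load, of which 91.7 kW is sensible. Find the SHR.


SHR = Q_sensible / Q_total
SHR = 91.7 / 122.0
SHR = 0.752

0.752


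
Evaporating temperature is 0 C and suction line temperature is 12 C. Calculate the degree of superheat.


Superheat = T_suction - T_evap
Superheat = 12 - (0)
Superheat = 12 K

12


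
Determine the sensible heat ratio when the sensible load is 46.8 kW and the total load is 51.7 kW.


SHR = Q_sensible / Q_total
SHR = 46.8 / 51.7
SHR = 0.905

0.905


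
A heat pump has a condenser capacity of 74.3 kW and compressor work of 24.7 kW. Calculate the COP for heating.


COP_hp = Q_cond / W
COP_hp = 74.3 / 24.7
COP_hp = 3.008

3.008


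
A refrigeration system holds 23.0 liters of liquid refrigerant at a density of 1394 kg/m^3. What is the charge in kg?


Charge = V * rho / 1000
Charge = 23.0 * 1394 / 1000
Charge = 32.06 kg

32.06


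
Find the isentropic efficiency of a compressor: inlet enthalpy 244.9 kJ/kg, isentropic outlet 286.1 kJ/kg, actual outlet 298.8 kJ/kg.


dh_ideal = 286.1 - 244.9 = 41.2 kJ/kg
dh_actual = 298.8 - 244.9 = 53.9 kJ/kg
eta_s = dh_ideal / dh_actual = 41.2 / 53.9
eta_s = 0.7644

0.7644


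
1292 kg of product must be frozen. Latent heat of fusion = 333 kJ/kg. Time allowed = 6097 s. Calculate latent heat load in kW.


Q_lat = m * h_fg / t
Q_lat = 1292 * 333 / 6097
Q_lat = 70.57 kW

70.57


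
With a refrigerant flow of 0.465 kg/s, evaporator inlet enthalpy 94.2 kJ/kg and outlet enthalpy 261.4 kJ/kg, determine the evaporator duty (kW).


dh = 261.4 - 94.2 = 167.2 kJ/kg
Q_evap = m_dot * dh = 0.465 * 167.2
Q_evap = 77.75 kW

77.75


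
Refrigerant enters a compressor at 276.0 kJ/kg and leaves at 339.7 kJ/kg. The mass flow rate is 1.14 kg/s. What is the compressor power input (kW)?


dh = 339.7 - 276.0 = 63.7 kJ/kg
W = m_dot * dh = 1.14 * 63.7 = 72.62 kW

72.62


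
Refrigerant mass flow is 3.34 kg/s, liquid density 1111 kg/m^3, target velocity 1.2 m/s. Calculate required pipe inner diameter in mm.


A = m_dot / (rho * v) = 3.34 / (1111 * 1.2) = 0.002505250525 m^2
d = sqrt(4*A/pi) * 1000
d = 56.5 mm

56.5


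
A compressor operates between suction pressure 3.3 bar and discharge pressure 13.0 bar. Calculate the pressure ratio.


PR = P_high / P_low
PR = 13.0 / 3.3
PR = 3.939

3.939


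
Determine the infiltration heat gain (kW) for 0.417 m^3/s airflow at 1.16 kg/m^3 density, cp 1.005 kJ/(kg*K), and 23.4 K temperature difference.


Q = V_dot * rho * cp * dT
Q = 0.417 * 1.16 * 1.005 * 23.4
Q = 11.376 kW

11.376


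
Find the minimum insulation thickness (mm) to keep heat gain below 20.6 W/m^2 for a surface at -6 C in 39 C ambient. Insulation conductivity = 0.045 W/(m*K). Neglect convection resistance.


dT = 39 - (-6) = 45 K
thickness = k * dT / q_max * 1000
thickness = 0.045 * 45 / 20.6 * 1000
thickness = 98.3 mm

98.3


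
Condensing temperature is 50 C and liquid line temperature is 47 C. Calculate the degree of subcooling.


Subcooling = T_cond - T_liquid
Subcooling = 50 - 47
Subcooling = 3 K

3


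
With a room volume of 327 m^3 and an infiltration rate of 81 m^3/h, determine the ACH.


ACH = flow / volume
ACH = 81 / 327
ACH = 0.248

0.248


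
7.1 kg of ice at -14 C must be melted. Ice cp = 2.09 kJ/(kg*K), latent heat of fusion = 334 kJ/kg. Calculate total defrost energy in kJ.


Sensible heat = cp * dT = 2.09 * 14 = 29.26 kJ/kg
Total per kg = 29.26 + 334 = 363.26 kJ/kg
Q = m * total = 7.1 * 363.26
Q = 2579.1 kJ

2579.1


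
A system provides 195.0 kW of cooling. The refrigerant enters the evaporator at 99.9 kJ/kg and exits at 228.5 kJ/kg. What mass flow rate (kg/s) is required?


dh = 228.5 - 99.9 = 128.6 kJ/kg
m_dot = Q / dh = 195.0 / 128.6 = 1.5163 kg/s

1.5163


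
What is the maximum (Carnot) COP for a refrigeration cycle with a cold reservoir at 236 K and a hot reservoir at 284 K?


dT = 284 - 236 = 48 K
COP_carnot = T_cold / dT = 236 / 48
COP_carnot = 4.917

4.917


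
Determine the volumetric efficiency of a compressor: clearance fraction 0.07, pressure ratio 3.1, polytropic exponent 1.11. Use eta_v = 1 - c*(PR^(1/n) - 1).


PR^(1/n) = 3.1^(1/1.11) = 2.77120206
eta_v = 1 - 0.07 * (2.77120206 - 1)
eta_v = 0.876

0.876


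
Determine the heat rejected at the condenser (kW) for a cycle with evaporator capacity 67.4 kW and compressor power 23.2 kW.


Q_cond = Q_evap + W
Q_cond = 67.4 + 23.2
Q_cond = 90.6 kW

90.6


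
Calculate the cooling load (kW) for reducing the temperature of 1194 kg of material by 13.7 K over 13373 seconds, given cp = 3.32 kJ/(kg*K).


Q = m * cp * dT / t
Q = 1194 * 3.32 * 13.7 / 13373
Q = 4.061 kW

4.061


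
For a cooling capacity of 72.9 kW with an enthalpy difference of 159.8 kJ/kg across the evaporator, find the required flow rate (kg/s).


m_dot = Q / dh
m_dot = 72.9 / 159.8
m_dot = 0.4562 kg/s

0.4562


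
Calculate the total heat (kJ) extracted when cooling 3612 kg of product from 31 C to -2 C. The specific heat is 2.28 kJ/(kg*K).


dT = 31 - (-2) = 33 K
Q = m * cp * dT = 3612 * 2.28 * 33
Q = 271767 kJ

271767


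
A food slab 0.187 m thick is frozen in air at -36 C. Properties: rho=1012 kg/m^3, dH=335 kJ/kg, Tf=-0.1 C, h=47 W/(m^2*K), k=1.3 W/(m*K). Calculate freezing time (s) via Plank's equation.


dT = -0.1 - (-36) = 35.9 K
term1 = a/(2h) = 0.187/(2*47) = 0.001989361702
term2 = a^2/(8k) = 0.187^2/(8*1.3) = 0.003362403846
t = rho*dH*1000/dT * (term1 + term2)
t = 1012*335*1000/35.9 * (0.001989361702 + 0.003362403846)
t = 50539 s

50539


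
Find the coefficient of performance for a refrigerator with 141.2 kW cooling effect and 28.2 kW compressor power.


COP = Q_evap / W
COP = 141.2 / 28.2
COP = 5.007

5.007


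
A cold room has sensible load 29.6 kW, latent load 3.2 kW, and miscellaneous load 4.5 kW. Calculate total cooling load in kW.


Q_total = Q_s + Q_l + Q_misc
Q_total = 29.6 + 3.2 + 4.5
Q_total = 37.3 kW

37.3


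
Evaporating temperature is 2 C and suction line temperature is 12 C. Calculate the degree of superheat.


Superheat = T_suction - T_evap
Superheat = 12 - (2)
Superheat = 10 K

10


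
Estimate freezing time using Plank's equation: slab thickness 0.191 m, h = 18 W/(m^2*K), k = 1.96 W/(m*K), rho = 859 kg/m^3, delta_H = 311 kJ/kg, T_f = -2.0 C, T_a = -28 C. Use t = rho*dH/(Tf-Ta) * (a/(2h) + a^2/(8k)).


dT = -2.0 - (-28) = 26.0 K
term1 = a/(2h) = 0.191/(2*18) = 0.005305555556
term2 = a^2/(8k) = 0.191^2/(8*1.96) = 0.002326594388
t = rho*dH*1000/dT * (term1 + term2)
t = 859*311*1000/26.0 * (0.005305555556 + 0.002326594388)
t = 78420 s

78420


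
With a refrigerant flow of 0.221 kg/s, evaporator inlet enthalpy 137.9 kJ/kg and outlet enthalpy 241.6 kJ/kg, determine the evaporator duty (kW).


dh = 241.6 - 137.9 = 103.7 kJ/kg
Q_evap = m_dot * dh = 0.221 * 103.7
Q_evap = 22.92 kW

22.92


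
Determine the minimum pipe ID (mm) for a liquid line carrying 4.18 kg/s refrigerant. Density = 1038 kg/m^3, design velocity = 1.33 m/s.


A = m_dot / (rho * v) = 4.18 / (1038 * 1.33) = 0.003027800716 m^2
d = sqrt(4*A/pi) * 1000
d = 62.1 mm

62.1


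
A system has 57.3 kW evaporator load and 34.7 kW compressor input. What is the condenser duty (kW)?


Q_cond = Q_evap + W
Q_cond = 57.3 + 34.7
Q_cond = 92.0 kW

92.0


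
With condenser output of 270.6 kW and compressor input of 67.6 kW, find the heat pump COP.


COP_hp = Q_cond / W
COP_hp = 270.6 / 67.6
COP_hp = 4.003

4.003


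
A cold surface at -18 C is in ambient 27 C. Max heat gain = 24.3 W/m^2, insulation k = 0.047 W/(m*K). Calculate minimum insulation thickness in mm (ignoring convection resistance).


dT = 27 - (-18) = 45 K
thickness = k * dT / q_max * 1000
thickness = 0.047 * 45 / 24.3 * 1000
thickness = 87.0 mm

87.0


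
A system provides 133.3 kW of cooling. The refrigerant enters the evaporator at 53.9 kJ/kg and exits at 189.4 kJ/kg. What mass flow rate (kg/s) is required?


dh = 189.4 - 53.9 = 135.5 kJ/kg
m_dot = Q / dh = 133.3 / 135.5 = 0.9838 kg/s

0.9838


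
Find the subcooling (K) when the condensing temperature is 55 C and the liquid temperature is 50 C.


Subcooling = T_cond - T_liquid
Subcooling = 55 - 50
Subcooling = 5 K

5


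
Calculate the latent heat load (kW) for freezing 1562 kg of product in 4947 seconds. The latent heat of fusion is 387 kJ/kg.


Q_lat = m * h_fg / t
Q_lat = 1562 * 387 / 4947
Q_lat = 122.19 kW

122.19


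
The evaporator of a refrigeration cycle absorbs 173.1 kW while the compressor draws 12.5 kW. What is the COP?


COP = Q_evap / W
COP = 173.1 / 12.5
COP = 13.848

13.848


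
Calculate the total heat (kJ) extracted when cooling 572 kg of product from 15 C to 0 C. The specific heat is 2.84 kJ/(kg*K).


dT = 15 - (0) = 15 K
Q = m * cp * dT = 572 * 2.84 * 15
Q = 24367 kJ

24367


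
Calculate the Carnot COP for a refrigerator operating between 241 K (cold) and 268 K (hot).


dT = 268 - 241 = 27 K
COP_carnot = T_cold / dT = 241 / 27
COP_carnot = 8.926

8.926


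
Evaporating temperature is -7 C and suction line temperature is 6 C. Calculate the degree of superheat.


Superheat = T_suction - T_evap
Superheat = 6 - (-7)
Superheat = 13 K

13


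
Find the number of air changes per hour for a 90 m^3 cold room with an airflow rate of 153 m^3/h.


ACH = flow / volume
ACH = 153 / 90
ACH = 1.7

1.7


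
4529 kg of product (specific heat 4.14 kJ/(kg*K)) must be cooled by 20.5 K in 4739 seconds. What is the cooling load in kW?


Q = m * cp * dT / t
Q = 4529 * 4.14 * 20.5 / 4739
Q = 81.109 kW

81.109


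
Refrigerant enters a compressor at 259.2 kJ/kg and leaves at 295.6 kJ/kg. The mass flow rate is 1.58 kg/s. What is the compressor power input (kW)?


dh = 295.6 - 259.2 = 36.4 kJ/kg
W = m_dot * dh = 1.58 * 36.4 = 57.51 kW

57.51


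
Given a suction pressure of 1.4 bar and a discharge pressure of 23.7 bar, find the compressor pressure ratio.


PR = P_high / P_low
PR = 23.7 / 1.4
PR = 16.929

16.929


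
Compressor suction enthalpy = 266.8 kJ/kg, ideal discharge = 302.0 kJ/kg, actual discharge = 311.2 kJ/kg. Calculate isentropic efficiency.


dh_ideal = 302.0 - 266.8 = 35.2 kJ/kg
dh_actual = 311.2 - 266.8 = 44.4 kJ/kg
eta_s = dh_ideal / dh_actual = 35.2 / 44.4
eta_s = 0.7928

0.7928


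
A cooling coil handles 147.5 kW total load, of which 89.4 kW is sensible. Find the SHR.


SHR = Q_sensible / Q_total
SHR = 89.4 / 147.5
SHR = 0.606

0.606


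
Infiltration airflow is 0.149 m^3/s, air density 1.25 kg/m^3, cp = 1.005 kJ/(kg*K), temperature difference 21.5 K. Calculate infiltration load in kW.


Q = V_dot * rho * cp * dT
Q = 0.149 * 1.25 * 1.005 * 21.5
Q = 4.024 kW

4.024


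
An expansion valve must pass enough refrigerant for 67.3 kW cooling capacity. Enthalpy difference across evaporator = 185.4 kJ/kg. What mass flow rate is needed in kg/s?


m_dot = Q / dh
m_dot = 67.3 / 185.4
m_dot = 0.363 kg/s

0.363


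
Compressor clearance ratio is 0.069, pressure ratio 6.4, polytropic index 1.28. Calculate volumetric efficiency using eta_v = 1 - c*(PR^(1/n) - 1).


PR^(1/n) = 6.4^(1/1.28) = 4.2641071
eta_v = 1 - 0.069 * (4.2641071 - 1)
eta_v = 0.7748

0.7748


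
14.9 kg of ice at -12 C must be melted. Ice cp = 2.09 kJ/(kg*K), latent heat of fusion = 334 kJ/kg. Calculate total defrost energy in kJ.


Sensible heat = cp * dT = 2.09 * 12 = 25.08 kJ/kg
Total per kg = 25.08 + 334 = 359.08 kJ/kg
Q = m * total = 14.9 * 359.08
Q = 5350.3 kJ

5350.3


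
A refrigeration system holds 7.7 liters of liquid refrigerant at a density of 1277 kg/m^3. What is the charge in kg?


Charge = V * rho / 1000
Charge = 7.7 * 1277 / 1000
Charge = 9.83 kg

9.83


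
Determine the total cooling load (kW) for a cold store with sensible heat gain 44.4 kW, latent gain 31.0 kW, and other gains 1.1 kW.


Q_total = Q_s + Q_l + Q_misc
Q_total = 44.4 + 31.0 + 1.1
Q_total = 76.5 kW

76.5


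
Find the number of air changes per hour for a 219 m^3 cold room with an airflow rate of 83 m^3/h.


ACH = flow / volume
ACH = 83 / 219
ACH = 0.379

0.379


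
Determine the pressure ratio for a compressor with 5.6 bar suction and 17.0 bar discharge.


PR = P_high / P_low
PR = 17.0 / 5.6
PR = 3.036

3.036


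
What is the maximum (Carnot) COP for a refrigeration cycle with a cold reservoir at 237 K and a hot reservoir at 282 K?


dT = 282 - 237 = 45 K
COP_carnot = T_cold / dT = 237 / 45
COP_carnot = 5.267

5.267


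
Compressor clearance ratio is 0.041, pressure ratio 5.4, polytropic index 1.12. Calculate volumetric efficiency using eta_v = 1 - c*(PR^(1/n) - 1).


PR^(1/n) = 5.4^(1/1.12) = 4.50736782
eta_v = 1 - 0.041 * (4.50736782 - 1)
eta_v = 0.8562

0.8562


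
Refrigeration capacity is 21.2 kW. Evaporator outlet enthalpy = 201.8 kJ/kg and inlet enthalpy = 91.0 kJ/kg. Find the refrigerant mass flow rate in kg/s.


dh = 201.8 - 91.0 = 110.8 kJ/kg
m_dot = Q / dh = 21.2 / 110.8 = 0.1913 kg/s

0.1913


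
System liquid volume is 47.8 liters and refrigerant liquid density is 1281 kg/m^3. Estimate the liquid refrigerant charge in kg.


Charge = V * rho / 1000
Charge = 47.8 * 1281 / 1000
Charge = 61.23 kg

61.23


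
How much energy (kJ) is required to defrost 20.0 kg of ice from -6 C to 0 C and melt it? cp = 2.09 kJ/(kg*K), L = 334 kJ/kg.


Sensible heat = cp * dT = 2.09 * 6 = 12.54 kJ/kg
Total per kg = 12.54 + 334 = 346.54 kJ/kg
Q = m * total = 20.0 * 346.54
Q = 6930.8 kJ

6930.8


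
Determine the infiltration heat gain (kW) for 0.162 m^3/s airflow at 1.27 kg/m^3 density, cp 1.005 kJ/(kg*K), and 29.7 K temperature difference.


Q = V_dot * rho * cp * dT
Q = 0.162 * 1.27 * 1.005 * 29.7
Q = 6.141 kW

6.141


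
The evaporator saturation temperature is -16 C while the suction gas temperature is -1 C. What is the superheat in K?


Superheat = T_suction - T_evap
Superheat = -1 - (-16)
Superheat = 15 K

15


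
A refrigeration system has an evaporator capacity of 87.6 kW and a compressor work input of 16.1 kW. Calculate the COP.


COP = Q_evap / W
COP = 87.6 / 16.1
COP = 5.441

5.441


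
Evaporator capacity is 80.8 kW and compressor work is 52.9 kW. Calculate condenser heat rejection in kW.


Q_cond = Q_evap + W
Q_cond = 80.8 + 52.9
Q_cond = 133.7 kW

133.7


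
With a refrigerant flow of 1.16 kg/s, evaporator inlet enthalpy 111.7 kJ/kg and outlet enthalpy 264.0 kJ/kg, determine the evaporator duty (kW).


dh = 264.0 - 111.7 = 152.3 kJ/kg
Q_evap = m_dot * dh = 1.16 * 152.3
Q_evap = 176.67 kW

176.67


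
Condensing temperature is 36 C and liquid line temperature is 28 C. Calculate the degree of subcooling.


Subcooling = T_cond - T_liquid
Subcooling = 36 - 28
Subcooling = 8 K

8


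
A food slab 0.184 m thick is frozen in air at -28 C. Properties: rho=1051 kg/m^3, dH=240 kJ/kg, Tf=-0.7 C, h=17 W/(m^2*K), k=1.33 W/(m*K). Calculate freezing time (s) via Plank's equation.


dT = -0.7 - (-28) = 27.3 K
term1 = a/(2h) = 0.184/(2*17) = 0.005411764706
term2 = a^2/(8k) = 0.184^2/(8*1.33) = 0.003181954887
t = rho*dH*1000/dT * (term1 + term2)
t = 1051*240*1000/27.3 * (0.005411764706 + 0.003181954887)
t = 79402 s

79402


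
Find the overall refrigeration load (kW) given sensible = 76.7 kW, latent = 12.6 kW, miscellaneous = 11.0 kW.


Q_total = Q_s + Q_l + Q_misc
Q_total = 76.7 + 12.6 + 11.0
Q_total = 100.3 kW

100.3


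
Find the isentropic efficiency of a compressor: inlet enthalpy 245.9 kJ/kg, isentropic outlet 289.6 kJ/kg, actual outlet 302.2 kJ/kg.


dh_ideal = 289.6 - 245.9 = 43.7 kJ/kg
dh_actual = 302.2 - 245.9 = 56.3 kJ/kg
eta_s = dh_ideal / dh_actual = 43.7 / 56.3
eta_s = 0.7762

0.7762


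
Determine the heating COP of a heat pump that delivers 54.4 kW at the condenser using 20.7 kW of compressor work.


COP_hp = Q_cond / W
COP_hp = 54.4 / 20.7
COP_hp = 2.628

2.628


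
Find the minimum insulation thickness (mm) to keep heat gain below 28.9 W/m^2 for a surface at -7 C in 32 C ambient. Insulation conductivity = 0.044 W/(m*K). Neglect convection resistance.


dT = 32 - (-7) = 39 K
thickness = k * dT / q_max * 1000
thickness = 0.044 * 39 / 28.9 * 1000
thickness = 59.4 mm

59.4


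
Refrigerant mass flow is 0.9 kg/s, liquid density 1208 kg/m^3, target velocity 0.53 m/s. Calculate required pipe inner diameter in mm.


A = m_dot / (rho * v) = 0.9 / (1208 * 0.53) = 0.001405722854 m^2
d = sqrt(4*A/pi) * 1000
d = 42.3 mm

42.3


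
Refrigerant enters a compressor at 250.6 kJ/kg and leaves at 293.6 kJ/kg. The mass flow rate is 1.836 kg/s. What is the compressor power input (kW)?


dh = 293.6 - 250.6 = 43.0 kJ/kg
W = m_dot * dh = 1.836 * 43.0 = 78.95 kW

78.95


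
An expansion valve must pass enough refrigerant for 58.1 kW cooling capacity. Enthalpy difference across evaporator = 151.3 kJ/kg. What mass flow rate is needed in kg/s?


m_dot = Q / dh
m_dot = 58.1 / 151.3
m_dot = 0.384 kg/s

0.384


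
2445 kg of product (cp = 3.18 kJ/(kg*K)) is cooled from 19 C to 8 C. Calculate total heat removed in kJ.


dT = 19 - (8) = 11 K
Q = m * cp * dT = 2445 * 3.18 * 11
Q = 85526 kJ

85526


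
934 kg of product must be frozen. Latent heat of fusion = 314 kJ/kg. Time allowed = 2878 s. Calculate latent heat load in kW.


Q_lat = m * h_fg / t
Q_lat = 934 * 314 / 2878
Q_lat = 101.9 kW

101.9


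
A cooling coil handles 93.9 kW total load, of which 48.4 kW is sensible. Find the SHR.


SHR = Q_sensible / Q_total
SHR = 48.4 / 93.9
SHR = 0.515

0.515


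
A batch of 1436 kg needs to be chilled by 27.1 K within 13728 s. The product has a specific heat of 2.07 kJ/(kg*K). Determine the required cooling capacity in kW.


Q = m * cp * dT / t
Q = 1436 * 2.07 * 27.1 / 13728
Q = 5.868 kW

5.868


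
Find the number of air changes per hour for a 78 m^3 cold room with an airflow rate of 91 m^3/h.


ACH = flow / volume
ACH = 91 / 78
ACH = 1.167

1.167


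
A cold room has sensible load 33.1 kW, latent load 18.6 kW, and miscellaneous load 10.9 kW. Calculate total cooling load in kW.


Q_total = Q_s + Q_l + Q_misc
Q_total = 33.1 + 18.6 + 10.9
Q_total = 62.6 kW

62.6


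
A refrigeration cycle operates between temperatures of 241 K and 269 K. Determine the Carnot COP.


dT = 269 - 241 = 28 K
COP_carnot = T_cold / dT = 241 / 28
COP_carnot = 8.607

8.607


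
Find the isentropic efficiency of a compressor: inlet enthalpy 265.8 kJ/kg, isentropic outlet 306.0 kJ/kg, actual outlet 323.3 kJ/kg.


dh_ideal = 306.0 - 265.8 = 40.2 kJ/kg
dh_actual = 323.3 - 265.8 = 57.5 kJ/kg
eta_s = dh_ideal / dh_actual = 40.2 / 57.5
eta_s = 0.6991

0.6991


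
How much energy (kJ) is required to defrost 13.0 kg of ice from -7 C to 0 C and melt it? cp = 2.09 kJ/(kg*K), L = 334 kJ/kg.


Sensible heat = cp * dT = 2.09 * 7 = 14.63 kJ/kg
Total per kg = 14.63 + 334 = 348.63 kJ/kg
Q = m * total = 13.0 * 348.63
Q = 4532.2 kJ

4532.2


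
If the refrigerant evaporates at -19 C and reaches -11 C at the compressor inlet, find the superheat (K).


Superheat = T_suction - T_evap
Superheat = -11 - (-19)
Superheat = 8 K

8


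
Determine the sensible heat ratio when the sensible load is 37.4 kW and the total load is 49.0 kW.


SHR = Q_sensible / Q_total
SHR = 37.4 / 49.0
SHR = 0.763

0.763


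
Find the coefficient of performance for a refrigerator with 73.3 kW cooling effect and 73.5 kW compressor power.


COP = Q_evap / W
COP = 73.3 / 73.5
COP = 0.997

0.997


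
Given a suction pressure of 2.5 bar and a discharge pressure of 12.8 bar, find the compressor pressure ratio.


PR = P_high / P_low
PR = 12.8 / 2.5
PR = 5.12

5.12


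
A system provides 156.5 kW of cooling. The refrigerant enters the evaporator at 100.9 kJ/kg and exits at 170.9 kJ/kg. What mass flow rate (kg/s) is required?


dh = 170.9 - 100.9 = 70.0 kJ/kg
m_dot = Q / dh = 156.5 / 70.0 = 2.2357 kg/s

2.2357


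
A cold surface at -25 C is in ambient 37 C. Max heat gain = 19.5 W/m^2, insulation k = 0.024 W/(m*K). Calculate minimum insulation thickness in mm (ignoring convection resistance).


dT = 37 - (-25) = 62 K
thickness = k * dT / q_max * 1000
thickness = 0.024 * 62 / 19.5 * 1000
thickness = 76.3 mm

76.3


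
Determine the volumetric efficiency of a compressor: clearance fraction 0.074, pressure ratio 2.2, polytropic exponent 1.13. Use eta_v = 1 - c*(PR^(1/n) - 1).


PR^(1/n) = 2.2^(1/1.13) = 2.00922661
eta_v = 1 - 0.074 * (2.00922661 - 1)
eta_v = 0.9253

0.9253


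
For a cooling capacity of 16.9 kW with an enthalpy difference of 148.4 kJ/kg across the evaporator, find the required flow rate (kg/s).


m_dot = Q / dh
m_dot = 16.9 / 148.4
m_dot = 0.1139 kg/s

0.1139


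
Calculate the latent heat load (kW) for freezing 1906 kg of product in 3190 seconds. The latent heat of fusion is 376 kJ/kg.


Q_lat = m * h_fg / t
Q_lat = 1906 * 376 / 3190
Q_lat = 224.66 kW

224.66


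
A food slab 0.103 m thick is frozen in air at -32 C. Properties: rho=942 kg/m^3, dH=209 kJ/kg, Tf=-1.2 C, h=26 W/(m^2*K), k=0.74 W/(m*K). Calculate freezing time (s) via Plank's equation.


dT = -1.2 - (-32) = 30.8 K
term1 = a/(2h) = 0.103/(2*26) = 0.001980769231
term2 = a^2/(8k) = 0.103^2/(8*0.74) = 0.001792060811
t = rho*dH*1000/dT * (term1 + term2)
t = 942*209*1000/30.8 * (0.001980769231 + 0.001792060811)
t = 24116 s

24116


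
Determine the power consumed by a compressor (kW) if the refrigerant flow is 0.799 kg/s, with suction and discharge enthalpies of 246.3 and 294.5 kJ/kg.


dh = 294.5 - 246.3 = 48.2 kJ/kg
W = m_dot * dh = 0.799 * 48.2 = 38.51 kW

38.51


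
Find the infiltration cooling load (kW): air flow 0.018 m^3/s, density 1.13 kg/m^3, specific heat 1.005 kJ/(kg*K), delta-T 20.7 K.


Q = V_dot * rho * cp * dT
Q = 0.018 * 1.13 * 1.005 * 20.7
Q = 0.423 kW

0.423


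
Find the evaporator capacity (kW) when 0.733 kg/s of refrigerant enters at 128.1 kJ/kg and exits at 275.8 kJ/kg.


dh = 275.8 - 128.1 = 147.7 kJ/kg
Q_evap = m_dot * dh = 0.733 * 147.7
Q_evap = 108.26 kW

108.26


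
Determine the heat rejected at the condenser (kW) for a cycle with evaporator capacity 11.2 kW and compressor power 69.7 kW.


Q_cond = Q_evap + W
Q_cond = 11.2 + 69.7
Q_cond = 80.9 kW

80.9


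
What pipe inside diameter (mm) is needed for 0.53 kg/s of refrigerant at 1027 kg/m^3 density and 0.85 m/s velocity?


A = m_dot / (rho * v) = 0.53 / (1027 * 0.85) = 0.0006071367203 m^2
d = sqrt(4*A/pi) * 1000
d = 27.8 mm

27.8


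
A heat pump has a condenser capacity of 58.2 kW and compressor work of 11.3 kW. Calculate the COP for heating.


COP_hp = Q_cond / W
COP_hp = 58.2 / 11.3
COP_hp = 5.15

5.15


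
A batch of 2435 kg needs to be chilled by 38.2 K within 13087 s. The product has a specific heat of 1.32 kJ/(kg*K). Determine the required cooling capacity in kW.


Q = m * cp * dT / t
Q = 2435 * 1.32 * 38.2 / 13087
Q = 9.382 kW

9.382


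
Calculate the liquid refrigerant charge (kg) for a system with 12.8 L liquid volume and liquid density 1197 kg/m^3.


Charge = V * rho / 1000
Charge = 12.8 * 1197 / 1000
Charge = 15.32 kg

15.32


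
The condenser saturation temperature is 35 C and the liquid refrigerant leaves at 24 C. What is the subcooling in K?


Subcooling = T_cond - T_liquid
Subcooling = 35 - 24
Subcooling = 11 K

11


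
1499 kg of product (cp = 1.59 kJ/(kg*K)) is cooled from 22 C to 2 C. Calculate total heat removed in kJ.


dT = 22 - (2) = 20 K
Q = m * cp * dT = 1499 * 1.59 * 20
Q = 47668 kJ

47668


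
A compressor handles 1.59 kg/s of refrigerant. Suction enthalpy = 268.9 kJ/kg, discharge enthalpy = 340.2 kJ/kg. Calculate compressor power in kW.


dh = 340.2 - 268.9 = 71.3 kJ/kg
W = m_dot * dh = 1.59 * 71.3 = 113.37 kW

113.37


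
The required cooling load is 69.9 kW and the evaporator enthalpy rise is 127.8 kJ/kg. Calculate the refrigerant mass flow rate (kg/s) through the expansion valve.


m_dot = Q / dh
m_dot = 69.9 / 127.8
m_dot = 0.5469 kg/s

0.5469


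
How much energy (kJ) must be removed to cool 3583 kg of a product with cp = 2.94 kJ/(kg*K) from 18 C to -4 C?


dT = 18 - (-4) = 22 K
Q = m * cp * dT = 3583 * 2.94 * 22
Q = 231748 kJ

231748


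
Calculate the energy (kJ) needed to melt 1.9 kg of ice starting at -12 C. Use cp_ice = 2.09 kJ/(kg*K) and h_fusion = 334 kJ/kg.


Sensible heat = cp * dT = 2.09 * 12 = 25.08 kJ/kg
Total per kg = 25.08 + 334 = 359.08 kJ/kg
Q = m * total = 1.9 * 359.08
Q = 682.3 kJ

682.3


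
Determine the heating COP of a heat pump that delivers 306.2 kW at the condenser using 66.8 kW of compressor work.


COP_hp = Q_cond / W
COP_hp = 306.2 / 66.8
COP_hp = 4.584

4.584


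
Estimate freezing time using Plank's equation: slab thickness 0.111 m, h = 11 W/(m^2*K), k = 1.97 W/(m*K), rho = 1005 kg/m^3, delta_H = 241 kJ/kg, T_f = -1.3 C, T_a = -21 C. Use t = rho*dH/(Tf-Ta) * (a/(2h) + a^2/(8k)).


dT = -1.3 - (-21) = 19.7 K
term1 = a/(2h) = 0.111/(2*11) = 0.005045454545
term2 = a^2/(8k) = 0.111^2/(8*1.97) = 0.0007817893401
t = rho*dH*1000/dT * (term1 + term2)
t = 1005*241*1000/19.7 * (0.005045454545 + 0.0007817893401)
t = 71644 s

71644


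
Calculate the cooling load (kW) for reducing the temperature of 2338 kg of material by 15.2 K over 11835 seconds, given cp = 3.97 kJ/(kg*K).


Q = m * cp * dT / t
Q = 2338 * 3.97 * 15.2 / 11835
Q = 11.921 kW

11.921


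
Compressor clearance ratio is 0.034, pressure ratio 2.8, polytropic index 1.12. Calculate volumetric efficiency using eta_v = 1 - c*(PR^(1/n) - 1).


PR^(1/n) = 2.8^(1/1.12) = 2.50754215
eta_v = 1 - 0.034 * (2.50754215 - 1)
eta_v = 0.9487

0.9487


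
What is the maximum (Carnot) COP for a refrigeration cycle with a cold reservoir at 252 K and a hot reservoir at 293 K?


dT = 293 - 252 = 41 K
COP_carnot = T_cold / dT = 252 / 41
COP_carnot = 6.146

6.146


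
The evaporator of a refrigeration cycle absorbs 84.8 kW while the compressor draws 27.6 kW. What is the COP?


COP = Q_evap / W
COP = 84.8 / 27.6
COP = 3.072

3.072


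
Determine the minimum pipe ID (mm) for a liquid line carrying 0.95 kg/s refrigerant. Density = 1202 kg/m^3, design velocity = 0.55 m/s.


A = m_dot / (rho * v) = 0.95 / (1202 * 0.55) = 0.001436998941 m^2
d = sqrt(4*A/pi) * 1000
d = 42.8 mm

42.8


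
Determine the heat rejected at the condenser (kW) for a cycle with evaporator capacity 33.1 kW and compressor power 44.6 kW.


Q_cond = Q_evap + W
Q_cond = 33.1 + 44.6
Q_cond = 77.7 kW

77.7


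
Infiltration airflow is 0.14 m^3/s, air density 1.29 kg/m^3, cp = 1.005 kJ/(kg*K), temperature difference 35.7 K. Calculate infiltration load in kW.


Q = V_dot * rho * cp * dT
Q = 0.14 * 1.29 * 1.005 * 35.7
Q = 6.48 kW

6.48


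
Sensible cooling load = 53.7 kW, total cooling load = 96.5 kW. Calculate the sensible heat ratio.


SHR = Q_sensible / Q_total
SHR = 53.7 / 96.5
SHR = 0.556

0.556


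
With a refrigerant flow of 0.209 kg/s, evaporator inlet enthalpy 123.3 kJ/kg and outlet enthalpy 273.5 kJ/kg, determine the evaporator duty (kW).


dh = 273.5 - 123.3 = 150.2 kJ/kg
Q_evap = m_dot * dh = 0.209 * 150.2
Q_evap = 31.39 kW

31.39


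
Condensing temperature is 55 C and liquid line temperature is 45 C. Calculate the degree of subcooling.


Subcooling = T_cond - T_liquid
Subcooling = 55 - 45
Subcooling = 10 K

10


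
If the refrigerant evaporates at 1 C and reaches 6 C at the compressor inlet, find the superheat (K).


Superheat = T_suction - T_evap
Superheat = 6 - (1)
Superheat = 5 K

5


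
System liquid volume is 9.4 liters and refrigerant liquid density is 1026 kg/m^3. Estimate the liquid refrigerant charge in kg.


Charge = V * rho / 1000
Charge = 9.4 * 1026 / 1000
Charge = 9.64 kg

9.64


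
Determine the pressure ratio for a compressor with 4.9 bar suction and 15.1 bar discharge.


PR = P_high / P_low
PR = 15.1 / 4.9
PR = 3.082

3.082


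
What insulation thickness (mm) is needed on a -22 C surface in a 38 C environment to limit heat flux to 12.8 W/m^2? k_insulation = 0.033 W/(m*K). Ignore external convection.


dT = 38 - (-22) = 60 K
thickness = k * dT / q_max * 1000
thickness = 0.033 * 60 / 12.8 * 1000
thickness = 154.7 mm

154.7


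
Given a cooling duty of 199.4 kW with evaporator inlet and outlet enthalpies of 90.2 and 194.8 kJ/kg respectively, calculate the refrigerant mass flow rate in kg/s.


dh = 194.8 - 90.2 = 104.6 kJ/kg
m_dot = Q / dh = 199.4 / 104.6 = 1.9063 kg/s

1.9063


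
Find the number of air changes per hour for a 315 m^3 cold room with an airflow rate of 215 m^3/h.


ACH = flow / volume
ACH = 215 / 315
ACH = 0.683

0.683


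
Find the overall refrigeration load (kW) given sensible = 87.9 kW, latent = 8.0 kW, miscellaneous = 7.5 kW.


Q_total = Q_s + Q_l + Q_misc
Q_total = 87.9 + 8.0 + 7.5
Q_total = 103.4 kW

103.4


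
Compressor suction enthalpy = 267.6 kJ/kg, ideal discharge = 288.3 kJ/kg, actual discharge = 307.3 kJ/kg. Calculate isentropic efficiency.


dh_ideal = 288.3 - 267.6 = 20.7 kJ/kg
dh_actual = 307.3 - 267.6 = 39.7 kJ/kg
eta_s = dh_ideal / dh_actual = 20.7 / 39.7
eta_s = 0.5214

0.5214


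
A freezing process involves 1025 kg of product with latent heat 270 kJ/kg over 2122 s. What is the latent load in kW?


Q_lat = m * h_fg / t
Q_lat = 1025 * 270 / 2122
Q_lat = 130.42 kW

130.42


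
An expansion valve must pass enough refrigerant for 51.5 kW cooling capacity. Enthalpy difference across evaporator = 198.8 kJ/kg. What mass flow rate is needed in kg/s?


m_dot = Q / dh
m_dot = 51.5 / 198.8
m_dot = 0.2591 kg/s

0.2591


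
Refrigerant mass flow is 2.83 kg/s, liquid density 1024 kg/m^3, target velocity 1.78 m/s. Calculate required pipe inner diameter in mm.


A = m_dot / (rho * v) = 2.83 / (1024 * 1.78) = 0.001552624649 m^2
d = sqrt(4*A/pi) * 1000
d = 44.5 mm

44.5


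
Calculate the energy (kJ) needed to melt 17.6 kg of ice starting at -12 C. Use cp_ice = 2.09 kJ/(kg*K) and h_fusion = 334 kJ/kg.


Sensible heat = cp * dT = 2.09 * 12 = 25.08 kJ/kg
Total per kg = 25.08 + 334 = 359.08 kJ/kg
Q = m * total = 17.6 * 359.08
Q = 6319.8 kJ

6319.8


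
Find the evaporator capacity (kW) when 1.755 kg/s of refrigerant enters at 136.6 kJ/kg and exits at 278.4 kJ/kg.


dh = 278.4 - 136.6 = 141.8 kJ/kg
Q_evap = m_dot * dh = 1.755 * 141.8
Q_evap = 248.86 kW

248.86


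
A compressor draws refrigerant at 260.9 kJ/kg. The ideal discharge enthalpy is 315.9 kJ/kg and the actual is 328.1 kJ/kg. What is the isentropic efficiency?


dh_ideal = 315.9 - 260.9 = 55.0 kJ/kg
dh_actual = 328.1 - 260.9 = 67.2 kJ/kg
eta_s = dh_ideal / dh_actual = 55.0 / 67.2
eta_s = 0.8185

0.8185


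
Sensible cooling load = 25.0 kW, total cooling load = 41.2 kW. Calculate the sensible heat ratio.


SHR = Q_sensible / Q_total
SHR = 25.0 / 41.2
SHR = 0.607

0.607


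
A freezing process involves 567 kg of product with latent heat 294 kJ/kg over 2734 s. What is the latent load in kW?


Q_lat = m * h_fg / t
Q_lat = 567 * 294 / 2734
Q_lat = 60.97 kW

60.97


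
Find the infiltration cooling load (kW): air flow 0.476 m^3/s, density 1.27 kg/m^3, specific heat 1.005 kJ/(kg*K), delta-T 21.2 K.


Q = V_dot * rho * cp * dT
Q = 0.476 * 1.27 * 1.005 * 21.2
Q = 12.88 kW

12.88


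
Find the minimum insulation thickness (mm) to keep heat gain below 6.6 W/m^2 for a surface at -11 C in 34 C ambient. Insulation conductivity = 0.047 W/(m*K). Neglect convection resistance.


dT = 34 - (-11) = 45 K
thickness = k * dT / q_max * 1000
thickness = 0.047 * 45 / 6.6 * 1000
thickness = 320.5 mm

320.5


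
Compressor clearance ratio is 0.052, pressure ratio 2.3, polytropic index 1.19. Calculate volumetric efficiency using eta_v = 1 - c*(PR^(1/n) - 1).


PR^(1/n) = 2.3^(1/1.19) = 2.01359893
eta_v = 1 - 0.052 * (2.01359893 - 1)
eta_v = 0.9473

0.9473


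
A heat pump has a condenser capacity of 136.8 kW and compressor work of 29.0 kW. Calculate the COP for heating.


COP_hp = Q_cond / W
COP_hp = 136.8 / 29.0
COP_hp = 4.717

4.717


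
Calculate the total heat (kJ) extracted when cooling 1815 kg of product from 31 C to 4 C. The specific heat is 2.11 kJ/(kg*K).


dT = 31 - (4) = 27 K
Q = m * cp * dT = 1815 * 2.11 * 27
Q = 103401 kJ

103401


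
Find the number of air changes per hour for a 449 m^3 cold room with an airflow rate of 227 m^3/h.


ACH = flow / volume
ACH = 227 / 449
ACH = 0.506

0.506


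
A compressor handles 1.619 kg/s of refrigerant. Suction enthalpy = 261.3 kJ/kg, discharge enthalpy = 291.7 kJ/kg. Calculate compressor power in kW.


dh = 291.7 - 261.3 = 30.4 kJ/kg
W = m_dot * dh = 1.619 * 30.4 = 49.22 kW

49.22


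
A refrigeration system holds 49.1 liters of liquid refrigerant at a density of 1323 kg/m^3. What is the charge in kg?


Charge = V * rho / 1000
Charge = 49.1 * 1323 / 1000
Charge = 64.96 kg

64.96


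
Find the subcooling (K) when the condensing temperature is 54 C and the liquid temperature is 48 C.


Subcooling = T_cond - T_liquid
Subcooling = 54 - 48
Subcooling = 6 K

6


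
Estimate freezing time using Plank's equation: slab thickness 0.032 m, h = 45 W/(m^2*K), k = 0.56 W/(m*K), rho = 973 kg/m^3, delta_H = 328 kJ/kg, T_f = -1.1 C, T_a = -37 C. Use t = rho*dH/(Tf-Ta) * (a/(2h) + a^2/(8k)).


dT = -1.1 - (-37) = 35.9 K
term1 = a/(2h) = 0.032/(2*45) = 0.0003555555556
term2 = a^2/(8k) = 0.032^2/(8*0.56) = 0.0002285714286
t = rho*dH*1000/dT * (term1 + term2)
t = 973*328*1000/35.9 * (0.0003555555556 + 0.0002285714286)
t = 5193 s

5193


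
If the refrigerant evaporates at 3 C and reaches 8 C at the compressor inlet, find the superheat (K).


Superheat = T_suction - T_evap
Superheat = 8 - (3)
Superheat = 5 K

5


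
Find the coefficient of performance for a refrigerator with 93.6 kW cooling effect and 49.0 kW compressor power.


COP = Q_evap / W
COP = 93.6 / 49.0
COP = 1.91

1.91


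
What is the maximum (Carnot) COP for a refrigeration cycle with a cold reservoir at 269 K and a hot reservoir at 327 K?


dT = 327 - 269 = 58 K
COP_carnot = T_cold / dT = 269 / 58
COP_carnot = 4.638

4.638


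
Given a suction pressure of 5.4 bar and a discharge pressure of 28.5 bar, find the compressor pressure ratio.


PR = P_high / P_low
PR = 28.5 / 5.4
PR = 5.278

5.278


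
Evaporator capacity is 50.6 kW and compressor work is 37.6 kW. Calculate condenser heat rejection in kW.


Q_cond = Q_evap + W
Q_cond = 50.6 + 37.6
Q_cond = 88.2 kW

88.2


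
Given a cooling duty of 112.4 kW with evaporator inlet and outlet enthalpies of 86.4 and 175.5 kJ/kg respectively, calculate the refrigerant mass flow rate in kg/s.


dh = 175.5 - 86.4 = 89.1 kJ/kg
m_dot = Q / dh = 112.4 / 89.1 = 1.2615 kg/s

1.2615


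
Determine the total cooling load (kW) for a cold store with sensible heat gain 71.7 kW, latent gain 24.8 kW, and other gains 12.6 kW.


Q_total = Q_s + Q_l + Q_misc
Q_total = 71.7 + 24.8 + 12.6
Q_total = 109.1 kW

109.1


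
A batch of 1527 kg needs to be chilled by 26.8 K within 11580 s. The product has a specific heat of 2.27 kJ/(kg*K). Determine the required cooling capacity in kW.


Q = m * cp * dT / t
Q = 1527 * 2.27 * 26.8 / 11580
Q = 8.022 kW

8.022


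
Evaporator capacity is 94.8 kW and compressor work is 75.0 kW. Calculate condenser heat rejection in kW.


Q_cond = Q_evap + W
Q_cond = 94.8 + 75.0
Q_cond = 169.8 kW

169.8


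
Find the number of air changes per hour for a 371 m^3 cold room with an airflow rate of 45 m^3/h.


ACH = flow / volume
ACH = 45 / 371
ACH = 0.121

0.121


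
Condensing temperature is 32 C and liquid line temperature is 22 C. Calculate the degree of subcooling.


Subcooling = T_cond - T_liquid
Subcooling = 32 - 22
Subcooling = 10 K

10


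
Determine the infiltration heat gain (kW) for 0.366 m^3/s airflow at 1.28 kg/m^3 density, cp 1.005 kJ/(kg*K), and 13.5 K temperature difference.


Q = V_dot * rho * cp * dT
Q = 0.366 * 1.28 * 1.005 * 13.5
Q = 6.356 kW

6.356


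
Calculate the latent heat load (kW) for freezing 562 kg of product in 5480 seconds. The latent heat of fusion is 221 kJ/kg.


Q_lat = m * h_fg / t
Q_lat = 562 * 221 / 5480
Q_lat = 22.66 kW

22.66


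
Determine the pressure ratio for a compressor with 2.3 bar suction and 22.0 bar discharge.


PR = P_high / P_low
PR = 22.0 / 2.3
PR = 9.565

9.565


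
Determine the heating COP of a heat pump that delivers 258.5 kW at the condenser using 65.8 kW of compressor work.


COP_hp = Q_cond / W
COP_hp = 258.5 / 65.8
COP_hp = 3.929

3.929


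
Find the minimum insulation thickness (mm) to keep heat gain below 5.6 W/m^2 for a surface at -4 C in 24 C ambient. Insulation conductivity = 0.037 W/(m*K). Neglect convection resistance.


dT = 24 - (-4) = 28 K
thickness = k * dT / q_max * 1000
thickness = 0.037 * 28 / 5.6 * 1000
thickness = 185.0 mm

185.0


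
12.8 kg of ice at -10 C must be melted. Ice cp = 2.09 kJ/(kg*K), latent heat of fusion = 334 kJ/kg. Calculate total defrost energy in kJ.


Sensible heat = cp * dT = 2.09 * 10 = 20.9 kJ/kg
Total per kg = 20.9 + 334 = 354.9 kJ/kg
Q = m * total = 12.8 * 354.9
Q = 4542.7 kJ

4542.7


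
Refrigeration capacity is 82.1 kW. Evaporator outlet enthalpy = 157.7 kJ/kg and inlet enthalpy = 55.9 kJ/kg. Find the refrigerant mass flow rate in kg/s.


dh = 157.7 - 55.9 = 101.8 kJ/kg
m_dot = Q / dh = 82.1 / 101.8 = 0.8065 kg/s

0.8065


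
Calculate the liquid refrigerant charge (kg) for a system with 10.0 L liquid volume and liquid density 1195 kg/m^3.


Charge = V * rho / 1000
Charge = 10.0 * 1195 / 1000
Charge = 11.95 kg

11.95


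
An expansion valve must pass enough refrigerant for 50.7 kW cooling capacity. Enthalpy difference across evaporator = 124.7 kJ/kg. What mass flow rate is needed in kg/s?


m_dot = Q / dh
m_dot = 50.7 / 124.7
m_dot = 0.4066 kg/s

0.4066


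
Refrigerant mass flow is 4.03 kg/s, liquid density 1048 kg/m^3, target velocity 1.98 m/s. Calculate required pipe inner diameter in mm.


A = m_dot / (rho * v) = 4.03 / (1048 * 1.98) = 0.001942131236 m^2
d = sqrt(4*A/pi) * 1000
d = 49.7 mm

49.7


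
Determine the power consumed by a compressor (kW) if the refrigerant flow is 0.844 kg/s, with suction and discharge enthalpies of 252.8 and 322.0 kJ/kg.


dh = 322.0 - 252.8 = 69.2 kJ/kg
W = m_dot * dh = 0.844 * 69.2 = 58.4 kW

58.4


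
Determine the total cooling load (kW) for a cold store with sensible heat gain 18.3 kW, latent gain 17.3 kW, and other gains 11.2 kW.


Q_total = Q_s + Q_l + Q_misc
Q_total = 18.3 + 17.3 + 11.2
Q_total = 46.8 kW

46.8
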